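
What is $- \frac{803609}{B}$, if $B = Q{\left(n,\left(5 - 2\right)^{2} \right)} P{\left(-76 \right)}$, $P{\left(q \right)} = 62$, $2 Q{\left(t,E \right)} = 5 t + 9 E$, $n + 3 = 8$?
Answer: $- \frac{803609}{3286} \approx -244.56$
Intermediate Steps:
$n = 5$ ($n = -3 + 8 = 5$)
$Q{\left(t,E \right)} = \frac{5 t}{2} + \frac{9 E}{2}$ ($Q{\left(t,E \right)} = \frac{5 t + 9 E}{2} = \frac{5 t}{2} + \frac{9 E}{2}$)
$B = 3286$ ($B = \left(\frac{5}{2} \cdot 5 + \frac{9 \left(5 - 2\right)^{2}}{2}\right) 62 = \left(\frac{25}{2} + \frac{9 \cdot 3^{2}}{2}\right) 62 = \left(\frac{25}{2} + \frac{9}{2} \cdot 9\right) 62 = \left(\frac{25}{2} + \frac{81}{2}\right) 62 = 53 \cdot 62 = 3286$)
$- \frac{803609}{B} = - \frac{803609}{3286}$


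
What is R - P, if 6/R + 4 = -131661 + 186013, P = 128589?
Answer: -1164759161/9058 ≈ -1.2859e+5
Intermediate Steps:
R = 1/9058 (R = 6/(-4 + (-131661 + 186013)) = 6/(-4 + 54352) = 6/54348 = 6*(1/54348) = 1/9058 ≈ 0.00011040)
R - P = 1/9058 - 1*128589 = 1/9058 - 128589 = -1164759161/9058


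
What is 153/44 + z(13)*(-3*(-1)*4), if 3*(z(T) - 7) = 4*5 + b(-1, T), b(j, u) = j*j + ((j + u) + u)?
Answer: 11945/44 ≈ 271.48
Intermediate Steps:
b(j, u) = j + j² + 2*u (b(j, u) = j² + (j + 2*u) = j + j² + 2*u)
z(T) = 41/3 + 2*T/3 (z(T) = 7 + (4*5 + (-1 + (-1)² + 2*T))/3 = 7 + (20 + (-1 + 1 + 2*T))/3 = 7 + (20 + 2*T)/3 = 7 + (20/3 + 2*T/3) = 41/3 + 2*T/3)
153/44 + z(13)*(-3*(-1)*4) = 153/44 + (41/3 + (⅔)*13)*(-3*(-1)*4) = 153*(1/44) + (41/3 + 26/3)*(-(-3)*4) = 153/44 + 67*(-1*(-12))/3 = 153/44 + (67/3)*12 = 153/44 + 268 = 11945/44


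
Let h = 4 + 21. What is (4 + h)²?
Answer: 841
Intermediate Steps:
h = 25
(4 + h)² = (4 + 25)² = 29² = 841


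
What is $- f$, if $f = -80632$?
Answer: $80632$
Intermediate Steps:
$- f = \left(-1\right) \left(-80632\right) = 80632$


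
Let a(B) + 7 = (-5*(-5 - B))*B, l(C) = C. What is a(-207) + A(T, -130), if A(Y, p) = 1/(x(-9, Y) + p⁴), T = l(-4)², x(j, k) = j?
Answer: 59710481548434/285609991 ≈ 2.0906e+5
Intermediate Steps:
a(B) = -7 + B*(25 + 5*B) (a(B) = -7 + (-5*(-5 - B))*B = -7 + (25 + 5*B)*B = -7 + B*(25 + 5*B))
T = 16 (T = (-4)² = 16)
A(Y, p) = 1/(-9 + p⁴)
a(-207) + A(T, -130) = (-7 + 5*(-207)² + 25*(-207)) + 1/(-9 + (-130)⁴) = (-7 + 5*42849 - 5175) + 1/(-9 + 285610000) = (-7 + 214245 - 5175) + 1/285609991 = 209063 + 1/285609991 = 59710481548434/285609991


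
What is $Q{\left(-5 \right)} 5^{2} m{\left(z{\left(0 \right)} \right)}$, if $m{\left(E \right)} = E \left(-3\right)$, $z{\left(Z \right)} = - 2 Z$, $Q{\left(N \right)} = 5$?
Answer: $0$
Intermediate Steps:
$m{\left(E \right)} = - 3 E$
$Q{\left(-5 \right)} 5^{2} m{\left(z{\left(0 \right)} \right)} = 5 \cdot 5^{2} \left(- 3 \left(\left(-2\right) 0\right)\right) = 5 \cdot 25 \left(\left(-3\right) 0\right) = 125 \cdot 0 = 0$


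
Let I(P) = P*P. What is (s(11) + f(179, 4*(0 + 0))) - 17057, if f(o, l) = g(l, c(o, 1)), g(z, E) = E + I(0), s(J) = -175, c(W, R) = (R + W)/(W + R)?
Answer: -17231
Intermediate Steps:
I(P) = P²
c(W, R) = 1 (c(W, R) = (R + W)/(R + W) = 1)
g(z, E) = E (g(z, E) = E + 0² = E + 0 = E)
f(o, l) = 1
(s(11) + f(179, 4*(0 + 0))) - 17057 = (-175 + 1) - 17057 = -174 - 17057 = -17231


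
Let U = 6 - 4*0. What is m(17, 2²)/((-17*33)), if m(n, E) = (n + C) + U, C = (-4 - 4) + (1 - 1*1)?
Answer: -5/187 ≈ -0.026738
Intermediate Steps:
U = 6 (U = 6 + 0 = 6)
C = -8 (C = -8 + (1 - 1) = -8 + 0 = -8)
m(n, E) = -2 + n (m(n, E) = (n - 8) + 6 = (-8 + n) + 6 = -2 + n)
m(17, 2²)/((-17*33)) = (-2 + 17)/((-17*33)) = 15/(-561) = 15*(-1/561) = -5/187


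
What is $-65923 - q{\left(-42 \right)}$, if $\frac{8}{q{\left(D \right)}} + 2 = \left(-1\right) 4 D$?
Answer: $- \frac{5471613}{83} \approx -65923.0$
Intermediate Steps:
$q{\left(D \right)} = \frac{8}{-2 - 4 D}$ ($q{\left(D \right)} = \frac{8}{-2 + \left(-1\right) 4 D} = \frac{8}{-2 - 4 D}$)
$-65923 - q{\left(-42 \right)} = -65923 - - \frac{4}{1 + 2 \left(-42\right)} = -65923 - - \frac{4}{1 - 84} = -65923 - - \frac{4}{-83} = -65923 - \left(-4\right) \left(- \frac{1}{83}\right) = -65923 - \frac{4}{83} = - \frac{5471613}{83}$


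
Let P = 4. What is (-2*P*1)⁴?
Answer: 4096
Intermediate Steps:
(-2*P*1)⁴ = (-2*4*1)⁴ = (-8*1)⁴ = (-8)⁴ = 4096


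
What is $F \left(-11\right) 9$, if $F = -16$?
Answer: $1584$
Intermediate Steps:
$F \left(-11\right) 9 = \left(-16\right) \left(-11\right) 9 = 176 \cdot 9 = 1584$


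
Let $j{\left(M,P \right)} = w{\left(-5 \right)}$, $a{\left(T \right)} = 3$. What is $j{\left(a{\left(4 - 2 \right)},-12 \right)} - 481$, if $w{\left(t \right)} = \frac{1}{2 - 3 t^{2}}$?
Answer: $- \frac{35114}{73} \approx -481.01$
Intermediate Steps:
$j{\left(M,P \right)} = - \frac{1}{73}$ ($j{\left(M,P \right)} = - \frac{1}{-2 + 3 \left(-5\right)^{2}} = - \frac{1}{-2 + 3 \cdot 25} = - \frac{1}{-2 + 75} = - \frac{1}{73}$)
$j{\left(a{\left(4 - 2 \right)},-12 \right)} - 481 = - \frac{1}{73} - 481 = - \frac{35114}{73}$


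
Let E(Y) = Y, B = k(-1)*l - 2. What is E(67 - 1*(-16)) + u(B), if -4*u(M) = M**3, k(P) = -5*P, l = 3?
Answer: -1865/4 ≈ -466.25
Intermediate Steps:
B = 13 (B = -5*(-1)*3 - 2 = 5*3 - 2 = 15 - 2 = 13)
u(M) = -M**3/4
E(67 - 1*(-16)) + u(B) = (67 - 1*(-16)) - 1/4*13**3 = (67 + 16) - 1/4*2197 = 83 - 2197/4 = -1865/4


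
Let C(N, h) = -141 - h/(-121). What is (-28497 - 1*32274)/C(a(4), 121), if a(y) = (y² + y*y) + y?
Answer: 60771/140 ≈ 434.08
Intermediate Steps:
a(y) = y + 2*y² (a(y) = (y² + y²) + y = 2*y² + y = y + 2*y²)
C(N, h) = -141 + h/121 (C(N, h) = -141 - h*(-1)/121 = -141 - (-1)*h/121 = -141 + h/121)
(-28497 - 1*32274)/C(a(4), 121) = (-28497 - 1*32274)/(-141 + (1/121)*121) = (-28497 - 32274)/(-141 + 1) = -60771/(-140) = -60771*(-1/140) = 60771/140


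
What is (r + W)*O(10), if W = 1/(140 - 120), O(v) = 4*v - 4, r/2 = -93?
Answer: -33471/5 ≈ -6694.2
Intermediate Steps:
r = -186 (r = 2*(-93) = -186)
O(v) = -4 + 4*v
W = 1/20 ≈ 0.050000
(r + W)*O(10) = (-186 + 1/20)*(-4 + 4*10) = -3719*(-4 + 40)/20 = -3719/20*36 = -33471/5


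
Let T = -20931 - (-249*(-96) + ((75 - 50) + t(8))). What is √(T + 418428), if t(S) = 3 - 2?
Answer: √373567 ≈ 611.20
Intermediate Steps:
t(S) = 1
T = -44861 (T = -20931 - (-249*(-96) + ((75 - 50) + 1)) = -20931 - (23904 + (25 + 1)) = -20931 - (23904 + 26) = -20931 - 1*23930 = -20931 - 23930 = -44861)
√(T + 418428) = √(-44861 + 418428) = √373567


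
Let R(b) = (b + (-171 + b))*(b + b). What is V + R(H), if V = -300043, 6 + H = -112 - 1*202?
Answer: 218997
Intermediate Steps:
H = -320 (H = -6 + (-112 - 1*202) = -6 + (-112 - 202) = -6 - 314 = -320)
R(b) = 2*b*(-171 + 2*b) (R(b) = (-171 + 2*b)*(2*b) = 2*b*(-171 + 2*b))
V + R(H) = -300043 + 2*(-320)*(-171 + 2*(-320)) = -300043 + 2*(-320)*(-171 - 640) = -300043 + 2*(-320)*(-811) = -300043 + 519040 = 218997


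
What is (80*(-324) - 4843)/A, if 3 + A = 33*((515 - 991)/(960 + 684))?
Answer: 4214531/1720 ≈ 2450.3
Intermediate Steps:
A = -1720/137 (A = -3 + 33*((515 - 991)/(960 + 684)) = -3 + 33*(-476/1644) = -3 + 33*(-476*1/1644) = -3 + 33*(-119/411) = -3 - 1309/137 = -1720/137 ≈ -12.555)
(80*(-324) - 4843)/A = (80*(-324) - 4843)/(-1720/137) = (-25920 - 4843)*(-137/1720) = -30763*(-137/1720) = 4214531/1720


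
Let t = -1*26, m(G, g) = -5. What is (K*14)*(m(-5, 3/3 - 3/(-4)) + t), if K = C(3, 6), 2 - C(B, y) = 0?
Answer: -868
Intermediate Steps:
C(B, y) = 2 (C(B, y) = 2 - 1*0 = 2 + 0 = 2)
K = 2
t = -26
(K*14)*(m(-5, 3/3 - 3/(-4)) + t) = (2*14)*(-5 - 26) = 28*(-31) = -868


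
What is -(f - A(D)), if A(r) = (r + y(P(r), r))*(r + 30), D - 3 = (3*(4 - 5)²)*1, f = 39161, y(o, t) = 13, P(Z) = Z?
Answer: -38477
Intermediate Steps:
D = 6 (D = 3 + (3*(4 - 5)²)*1 = 3 + (3*(-1)²)*1 = 3 + (3*1)*1 = 3 + 3*1 = 3 + 3 = 6)
A(r) = (13 + r)*(30 + r) (A(r) = (r + 13)*(r + 30) = (13 + r)*(30 + r))
-(f - A(D)) = -(39161 - (390 + 6² + 43*6)) = -(39161 - (390 + 36 + 258)) = -(39161 - 1*684) = -(39161 - 684) = -1*38477 = -38477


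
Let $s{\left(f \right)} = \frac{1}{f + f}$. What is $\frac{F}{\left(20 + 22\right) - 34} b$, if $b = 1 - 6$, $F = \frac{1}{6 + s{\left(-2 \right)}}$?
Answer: $- \frac{5}{46} \approx -0.1087$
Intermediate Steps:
$s{\left(f \right)} = \frac{1}{2 f}$
$F = \frac{4}{23}$ ($F = \frac{1}{6 + \frac{1}{2 \left(-2\right)}} = \frac{1}{6 + \frac{1}{2} \left(- \frac{1}{2}\right)} = \frac{1}{6 - \frac{1}{4}} = \frac{1}{\frac{23}{4}} = \frac{4}{23} \approx 0.17391$)
$b = -5$ ($b = 1 - 6 = -5$)
$\frac{F}{\left(20 + 22\right) - 34} b = \frac{4}{23 \left(\left(20 + 22\right) - 34\right)} \left(-5\right) = \frac{4}{23 \left(42 - 34\right)} \left(-5\right) = \frac{4}{23 \cdot 8} \left(-5\right) = \frac{4}{23} \cdot \frac{1}{8} \left(-5\right) = \frac{1}{46} \left(-5\right) = - \frac{5}{46}$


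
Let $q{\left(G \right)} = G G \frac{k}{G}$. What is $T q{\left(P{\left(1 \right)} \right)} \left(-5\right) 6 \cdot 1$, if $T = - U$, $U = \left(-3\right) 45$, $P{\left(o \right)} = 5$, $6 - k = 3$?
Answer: $-60750$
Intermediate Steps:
$k = 3$ ($k = 6 - 3 = 3$)
$q{\left(G \right)} = 3 G$ ($q{\left(G \right)} = G G \frac{3}{G} = G^{2} \frac{3}{G} = 3 G$)
$U = -135$
$T = 135$ ($T = \left(-1\right) \left(-135\right) = 135$)
$T q{\left(P{\left(1 \right)} \right)} \left(-5\right) 6 \cdot 1 = 135 \cdot 3 \cdot 5 \left(-5\right) 6 \cdot 1 = 135 \cdot 15 \left(-5\right) 6 = 135 \left(\left(-75\right) 6\right) = 135 \left(-450\right) = -60750$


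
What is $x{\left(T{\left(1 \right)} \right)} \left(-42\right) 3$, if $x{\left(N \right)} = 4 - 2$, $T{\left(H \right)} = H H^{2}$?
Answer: $-252$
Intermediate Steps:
$T{\left(H \right)} = H^{3}$
$x{\left(N \right)} = 2$ ($x{\left(N \right)} = 4 - 2 = 2$)
$x{\left(T{\left(1 \right)} \right)} \left(-42\right) 3 = 2 \left(-42\right) 3 = \left(-84\right) 3 = -252$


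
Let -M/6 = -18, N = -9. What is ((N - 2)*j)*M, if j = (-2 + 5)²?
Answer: -10692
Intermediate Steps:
M = 108 (M = -6*(-18) = 108)
j = 9 (j = 3² = 9)
((N - 2)*j)*M = ((-9 - 2)*9)*108 = -11*9*108 = -99*108 = -10692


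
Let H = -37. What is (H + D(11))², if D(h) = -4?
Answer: 1681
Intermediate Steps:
(H + D(11))² = (-37 - 4)² = (-41)² = 1681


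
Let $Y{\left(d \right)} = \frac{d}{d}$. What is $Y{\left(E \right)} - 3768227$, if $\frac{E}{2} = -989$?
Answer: $-3768226$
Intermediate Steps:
$E = -1978$ ($E = 2 \left(-989\right) = -1978$)
$Y{\left(d \right)} = 1$
$Y{\left(E \right)} - 3768227 = 1 - 3768227 = -3768226$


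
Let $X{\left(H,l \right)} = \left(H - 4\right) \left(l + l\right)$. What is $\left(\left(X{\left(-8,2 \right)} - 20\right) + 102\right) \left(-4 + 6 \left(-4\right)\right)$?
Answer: $-952$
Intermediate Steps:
$X{\left(H,l \right)} = 2 l \left(-4 + H\right)$ ($X{\left(H,l \right)} = \left(H - 4\right) 2 l = \left(-4 + H\right) 2 l = 2 l \left(-4 + H\right)$)
$\left(\left(X{\left(-8,2 \right)} - 20\right) + 102\right) \left(-4 + 6 \left(-4\right)\right) = \left(\left(2 \cdot 2 \left(-4 - 8\right) - 20\right) + 102\right) \left(-4 + 6 \left(-4\right)\right) = \left(\left(2 \cdot 2 \left(-12\right) - 20\right) + 102\right) \left(-4 - 24\right) = \left(\left(-48 - 20\right) + 102\right) \left(-28\right) = \left(-68 + 102\right) \left(-28\right) = 34 \left(-28\right) = -952$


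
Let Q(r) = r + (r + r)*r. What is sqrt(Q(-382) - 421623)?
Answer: I*sqrt(130157) ≈ 360.77*I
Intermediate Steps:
Q(r) = r + 2*r**2 (Q(r) = r + (2*r)*r = r + 2*r**2)
sqrt(Q(-382) - 421623) = sqrt(-382*(1 + 2*(-382)) - 421623) = sqrt(-382*(1 - 764) - 421623) = sqrt(-382*(-763) - 421623) = sqrt(291466 - 421623) = sqrt(-130157) = I*sqrt(130157)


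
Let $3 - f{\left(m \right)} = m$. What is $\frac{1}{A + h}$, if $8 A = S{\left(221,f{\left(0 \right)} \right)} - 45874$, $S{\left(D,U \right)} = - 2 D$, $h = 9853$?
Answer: $\frac{2}{8127} \approx 0.00024609$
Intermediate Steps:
$f{\left(m \right)} = 3 - m$
$A = - \frac{11579}{2}$ ($A = \frac{\left(-2\right) 221 - 45874}{8} = \frac{-442 - 45874}{8} = \frac{1}{8} \left(-46316\right) = - \frac{11579}{2} \approx -5789.5$)
$\frac{1}{A + h} = \frac{1}{- \frac{11579}{2} + 9853} = \frac{1}{\frac{8127}{2}} = \frac{2}{8127}$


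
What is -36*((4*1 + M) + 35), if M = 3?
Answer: -1512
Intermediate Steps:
-36*((4*1 + M) + 35) = -36*((4*1 + 3) + 35) = -36*((4 + 3) + 35) = -36*(7 + 35) = -36*42 = -1512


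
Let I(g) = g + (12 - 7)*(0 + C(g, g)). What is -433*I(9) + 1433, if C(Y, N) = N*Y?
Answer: -177829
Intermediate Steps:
I(g) = g + 5*g² (I(g) = g + (12 - 7)*(0 + g*g) = g + 5*(0 + g²) = g + 5*g²)
-433*I(9) + 1433 = -3897*(1 + 5*9) + 1433 = -3897*(1 + 45) + 1433 = -3897*46 + 1433 = -433*414 + 1433 = -179262 + 1433 = -177829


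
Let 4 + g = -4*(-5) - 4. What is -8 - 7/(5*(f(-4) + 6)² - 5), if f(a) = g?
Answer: -12927/1615 ≈ -8.0043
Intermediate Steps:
g = 12 (g = -4 + (-4*(-5) - 4) = -4 + (20 - 4) = -4 + 16 = 12)
f(a) = 12
-8 - 7/(5*(f(-4) + 6)² - 5) = -8 - 7/(5*(12 + 6)² - 5) = -8 - 7/(5*18² - 5) = -8 - 7/(5*324 - 5) = -8 - 7/(1620 - 5) = -8 - 7/1615 = -12927/1615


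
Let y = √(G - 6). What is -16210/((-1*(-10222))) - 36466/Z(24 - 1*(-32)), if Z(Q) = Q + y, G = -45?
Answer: (-8105*√51 + 186831606*I)/(5111*(√51 - 56*I)) ≈ -642.34 + 81.713*I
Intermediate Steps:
y = I*√51 (y = √(-45 - 6) = √(-51) = I*√51 ≈ 7.1414*I)
Z(Q) = Q + I*√51
-16210/((-1*(-10222))) - 36466/Z(24 - 1*(-32)) = -16210/((-1*(-10222))) - 36466/((24 - 1*(-32)) + I*√51) = -16210/10222 - 36466/((24 + 32) + I*√51) = -16210*1/10222 - 36466/(56 + I*√51) = -8105/5111 - 36466/(56 + I*√51)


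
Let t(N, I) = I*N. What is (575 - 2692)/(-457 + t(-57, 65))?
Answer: 2117/4162 ≈ 0.50865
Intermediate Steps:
(575 - 2692)/(-457 + t(-57, 65)) = (575 - 2692)/(-457 + 65*(-57)) = -2117/(-457 - 3705) = -2117/(-4162) = -2117*(-1/4162) = 2117/4162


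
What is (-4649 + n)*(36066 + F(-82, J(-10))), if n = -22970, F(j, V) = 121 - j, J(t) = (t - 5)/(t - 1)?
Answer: -1001713511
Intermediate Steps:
J(t) = (-5 + t)/(-1 + t)
(-4649 + n)*(36066 + F(-82, J(-10))) = (-4649 - 22970)*(36066 + (121 - 1*(-82))) = -27619*(36066 + (121 + 82)) = -27619*(36066 + 203) = -27619*36269 = -1001713511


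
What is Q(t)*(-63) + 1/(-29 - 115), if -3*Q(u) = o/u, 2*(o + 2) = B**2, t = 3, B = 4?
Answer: 6047/144 ≈ 41.993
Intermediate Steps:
o = 6 (o = -2 + (1/2)*4**2 = -2 + (1/2)*16 = -2 + 8 = 6)
Q(u) = -2/u
Q(t)*(-63) + 1/(-29 - 115) = -2/3*(-63) + 1/(-29 - 115) = -2*1/3*(-63) + 1/(-144) = -2/3*(-63) - 1/144 = 42 - 1/144 = 6047/144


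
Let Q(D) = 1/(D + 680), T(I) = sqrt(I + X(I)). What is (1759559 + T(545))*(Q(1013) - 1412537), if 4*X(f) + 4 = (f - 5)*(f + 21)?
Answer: -4207853627913260/1693 - 2391425140*sqrt(76954)/1693 ≈ -2.4858e+12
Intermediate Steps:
X(f) = -1 + (-5 + f)*(21 + f)/4 (X(f) = -1 + ((f - 5)*(f + 21))/4 = -1 + ((-5 + f)*(21 + f))/4 = -1 + (-5 + f)*(21 + f)/4)
T(I) = sqrt(-109/4 + 5*I + I**2/4) (T(I) = sqrt(I + (-109/4 + 4*I + I**2/4)) = sqrt(-109/4 + 5*I + I**2/4))
Q(D) = 1/(680 + D)
(1759559 + T(545))*(Q(1013) - 1412537) = (1759559 + sqrt(-109 + 545**2 + 20*545)/2)*(1/(680 + 1013) - 1412537) = (1759559 + sqrt(-109 + 297025 + 10900)/2)*(1/1693 - 1412537) = (1759559 + sqrt(307816)/2)*(1/1693 - 1412537) = (1759559 + (2*sqrt(76954))/2)*(-2391425140/1693) = (1759559 + sqrt(76954))*(-2391425140/1693) = -4207853627913260/1693 - 2391425140*sqrt(76954)/1693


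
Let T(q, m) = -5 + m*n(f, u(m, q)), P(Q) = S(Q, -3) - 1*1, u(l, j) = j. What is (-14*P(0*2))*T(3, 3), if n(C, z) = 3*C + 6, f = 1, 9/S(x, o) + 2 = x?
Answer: 1694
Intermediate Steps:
S(x, o) = 9/(-2 + x)
n(C, z) = 6 + 3*C
P(Q) = -1 + 9/(-2 + Q) (P(Q) = 9/(-2 + Q) - 1*1 = 9/(-2 + Q) - 1 = -1 + 9/(-2 + Q))
T(q, m) = -5 + 9*m (T(q, m) = -5 + m*(6 + 3*1) = -5 + m*(6 + 3) = -5 + m*9 = -5 + 9*m)
(-14*P(0*2))*T(3, 3) = (-14*(11 - 0*2)/(-2 + 0*2))*(-5 + 9*3) = (-14*(11 - 1*0)/(-2 + 0))*(-5 + 27) = -14*(11 + 0)/(-2)*22 = -(-7)*11*22 = -14*(-11/2)*22 = 77*22 = 1694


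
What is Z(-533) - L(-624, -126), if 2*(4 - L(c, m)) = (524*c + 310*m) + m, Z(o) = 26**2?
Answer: -182409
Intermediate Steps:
Z(o) = 676
L(c, m) = 4 - 262*c - 311*m/2 (L(c, m) = 4 - ((524*c + 310*m) + m)/2 = 4 - ((310*m + 524*c) + m)/2 = 4 - (311*m + 524*c)/2 = 4 + (-262*c - 311*m/2) = 4 - 262*c - 311*m/2)
Z(-533) - L(-624, -126) = 676 - (4 - 262*(-624) - 311/2*(-126)) = 676 - (4 + 163488 + 19593) = 676 - 1*183085 = 676 - 183085 = -182409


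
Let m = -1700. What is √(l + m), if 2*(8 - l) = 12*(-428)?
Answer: 2*√219 ≈ 29.597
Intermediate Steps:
l = 2576 (l = 8 - 6*(-428) = 8 - ½*(-5136) = 8 + 2568 = 2576)
√(l + m) = √(2576 - 1700) = √876 = 2*√219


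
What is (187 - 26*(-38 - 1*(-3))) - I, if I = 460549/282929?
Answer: 309912564/282929 ≈ 1095.4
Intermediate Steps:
I = 460549/282929 (I = 460549*(1/282929) = 460549/282929 ≈ 1.6278)
(187 - 26*(-38 - 1*(-3))) - I = (187 - 26*(-38 - 1*(-3))) - 1*460549/282929 = (187 - 26*(-38 + 3)) - 460549/282929 = (187 - 26*(-35)) - 460549/282929 = (187 + 910) - 460549/282929 = 1097 - 460549/282929 = 309912564/282929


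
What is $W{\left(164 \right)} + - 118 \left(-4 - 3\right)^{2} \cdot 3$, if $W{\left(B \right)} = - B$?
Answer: $-17510$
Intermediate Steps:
$W{\left(164 \right)} + - 118 \left(-4 - 3\right)^{2} \cdot 3 = \left(-1\right) 164 + - 118 \left(-4 - 3\right)^{2} \cdot 3 = -164 + - 118 \left(-7\right)^{2} \cdot 3 = -164 + \left(-118\right) 49 \cdot 3 = -164 - 17346 = -17510$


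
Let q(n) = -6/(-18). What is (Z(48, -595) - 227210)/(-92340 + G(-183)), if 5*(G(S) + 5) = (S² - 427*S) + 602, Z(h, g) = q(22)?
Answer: 3408145/1048479 ≈ 3.2506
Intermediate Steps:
q(n) = ⅓ (q(n) = -6*(-1/18) = ⅓)
Z(h, g) = ⅓
G(S) = 577/5 - 427*S/5 + S²/5 (G(S) = -5 + ((S² - 427*S) + 602)/5 = -5 + (602 + S² - 427*S)/5 = -5 + (602/5 - 427*S/5 + S²/5) = 577/5 - 427*S/5 + S²/5)
(Z(48, -595) - 227210)/(-92340 + G(-183)) = (⅓ - 227210)/(-92340 + (577/5 - 427/5*(-183) + (⅕)*(-183)²)) = -681629/(3*(-92340 + (577/5 + 78141/5 + (⅕)*33489))) = -681629/(3*(-92340 + (577/5 + 78141/5 + 33489/5))) = -681629/(3*(-92340 + 112207/5)) = -681629/(3*(-349493/5)) = -681629/3*(-5/349493) = 3408145/1048479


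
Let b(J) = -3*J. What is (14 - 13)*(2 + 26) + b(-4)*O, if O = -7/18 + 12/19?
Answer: 1762/57 ≈ 30.912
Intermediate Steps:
O = 83/342 (O = -7*1/18 + 12*(1/19) = -7/18 + 12/19 = 83/342 ≈ 0.24269)
(14 - 13)*(2 + 26) + b(-4)*O = (14 - 13)*(2 + 26) - 3*(-4)*(83/342) = 1*28 + 12*(83/342) = 28 + 166/57 = 1762/57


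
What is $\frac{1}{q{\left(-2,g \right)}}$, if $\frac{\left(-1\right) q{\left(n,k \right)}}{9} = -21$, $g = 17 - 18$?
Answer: $\frac{1}{189} \approx 0.005291$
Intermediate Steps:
$g = -1$ ($g = 17 - 18 = -1$)
$q{\left(n,k \right)} = 189$ ($q{\left(n,k \right)} = \left(-9\right) \left(-21\right) = 189$)
$\frac{1}{q{\left(-2,g \right)}} = \frac{1}{189}$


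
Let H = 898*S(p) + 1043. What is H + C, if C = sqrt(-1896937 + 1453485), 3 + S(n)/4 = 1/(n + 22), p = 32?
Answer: -260995/27 + 2*I*sqrt(110863) ≈ -9666.5 + 665.92*I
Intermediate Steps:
S(n) = -12 + 4/(22 + n) (S(n) = -12 + 4/(n + 22) = -12 + 4/(22 + n))
C = 2*I*sqrt(110863) (C = sqrt(-443452) = 2*I*sqrt(110863) ≈ 665.92*I)
H = -260995/27 (H = 898*(4*(-65 - 3*32)/(22 + 32)) + 1043 = 898*(4*(-65 - 96)/54) + 1043 = 898*(4*(1/54)*(-161)) + 1043 = 898*(-322/27) + 1043 = -289156/27 + 1043 = -260995/27 ≈ -9666.5)
H + C = -260995/27 + 2*I*sqrt(110863)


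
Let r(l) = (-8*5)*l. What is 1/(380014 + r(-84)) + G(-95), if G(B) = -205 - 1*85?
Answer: -111178459/383374 ≈ -290.00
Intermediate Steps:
r(l) = -40*l
G(B) = -290 (G(B) = -205 - 85 = -290)
1/(380014 + r(-84)) + G(-95) = 1/(380014 - 40*(-84)) - 290 = 1/(380014 + 3360) - 290 = 1/383374 - 290 = -111178459/383374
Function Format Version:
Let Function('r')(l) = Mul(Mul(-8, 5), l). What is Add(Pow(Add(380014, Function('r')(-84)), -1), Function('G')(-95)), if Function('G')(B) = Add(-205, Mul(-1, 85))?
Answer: Rational(-111178459, 383374) ≈ -290.00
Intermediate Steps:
Function('r')(l) = Mul(-40, l)
Function('G')(B) = -290 (Function('G')(B) = Add(-205, -85) = -290)
Add(Pow(Add(380014, Function('r')(-84)), -1), Function('G')(-95)) = Add(Pow(Add(380014, Mul(-40, -84)), -1), -290) = Add(Pow(Add(380014, 3360), -1), -290) = Add(Pow(383374, -1), -290) = Add(Rational(1, 383374), -290) = Rational(-111178459, 383374)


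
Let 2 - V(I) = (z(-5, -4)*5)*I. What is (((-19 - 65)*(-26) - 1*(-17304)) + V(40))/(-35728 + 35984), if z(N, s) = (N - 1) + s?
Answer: 10745/128 ≈ 83.945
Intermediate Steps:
z(N, s) = -1 + N + s (z(N, s) = (-1 + N) + s = -1 + N + s)
V(I) = 2 + 50*I (V(I) = 2 - (-1 - 5 - 4)*5*I = 2 - (-10*5)*I = 2 - (-50)*I = 2 + 50*I)
(((-19 - 65)*(-26) - 1*(-17304)) + V(40))/(-35728 + 35984) = (((-19 - 65)*(-26) - 1*(-17304)) + (2 + 50*40))/(-35728 + 35984) = ((-84*(-26) + 17304) + (2 + 2000))/256 = ((2184 + 17304) + 2002)*(1/256) = (19488 + 2002)*(1/256) = 21490*(1/256) = 10745/128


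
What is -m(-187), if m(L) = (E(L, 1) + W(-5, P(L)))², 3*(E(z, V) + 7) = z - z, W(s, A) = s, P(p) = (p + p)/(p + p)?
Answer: -144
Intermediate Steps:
P(p) = 1 (P(p) = (2*p)/((2*p)) = (2*p)*(1/(2*p)) = 1)
E(z, V) = -7 (E(z, V) = -7 + (z - z)/3 = -7 + (⅓)*0 = -7 + 0 = -7)
m(L) = 144 (m(L) = (-7 - 5)² = (-12)² = 144)
-m(-187) = -1*144 = -144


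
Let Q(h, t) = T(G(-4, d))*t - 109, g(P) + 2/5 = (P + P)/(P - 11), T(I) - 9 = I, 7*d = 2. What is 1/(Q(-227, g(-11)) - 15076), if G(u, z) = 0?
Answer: -5/75898 ≈ -6.5878e-5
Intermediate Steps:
d = 2/7 (d = (1/7)*2 = 2/7 ≈ 0.28571)
T(I) = 9 + I
g(P) = -2/5 + 2*P/(-11 + P) (g(P) = -2/5 + (P + P)/(P - 11) = -2/5 + (2*P)/(-11 + P) = -2/5 + 2*P/(-11 + P))
Q(h, t) = -109 + 9*t (Q(h, t) = (9 + 0)*t - 109 = 9*t - 109 = -109 + 9*t)
1/(Q(-227, g(-11)) - 15076) = 1/((-109 + 9*(2*(11 + 4*(-11))/(5*(-11 - 11)))) - 15076) = 1/((-109 + 9*((2/5)*(11 - 44)/(-22))) - 15076) = 1/((-109 + 9*((2/5)*(-1/22)*(-33))) - 15076) = 1/((-109 + 9*(3/5)) - 15076) = 1/((-109 + 27/5) - 15076) = 1/(-518/5 - 15076) = 1/(-75898/5) = -5/75898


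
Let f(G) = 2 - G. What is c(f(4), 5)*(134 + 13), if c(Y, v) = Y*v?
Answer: -1470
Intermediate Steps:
c(f(4), 5)*(134 + 13) = ((2 - 1*4)*5)*(134 + 13) = ((2 - 4)*5)*147 = -2*5*147 = -10*147 = -1470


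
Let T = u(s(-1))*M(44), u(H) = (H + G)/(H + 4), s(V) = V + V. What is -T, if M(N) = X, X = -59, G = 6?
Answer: 118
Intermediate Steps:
s(V) = 2*V
u(H) = (6 + H)/(4 + H) (u(H) = (H + 6)/(H + 4) = (6 + H)/(4 + H))
M(N) = -59
T = -118 (T = ((6 + 2*(-1))/(4 + 2*(-1)))*(-59) = ((6 - 2)/(4 - 2))*(-59) = (4/2)*(-59) = ((½)*4)*(-59) = 2*(-59) = -118)
-T = -1*(-118) = 118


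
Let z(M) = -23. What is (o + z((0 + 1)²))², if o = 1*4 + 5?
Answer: 196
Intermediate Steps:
o = 9 (o = 4 + 5 = 9)
(o + z((0 + 1)²))² = (9 - 23)² = (-14)² = 196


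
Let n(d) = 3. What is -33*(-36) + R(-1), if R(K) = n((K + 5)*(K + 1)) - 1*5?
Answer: 1186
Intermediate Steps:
R(K) = -2 (R(K) = 3 - 1*5 = 3 - 5 = -2)
-33*(-36) + R(-1) = -33*(-36) - 2 = 1188 - 2 = 1186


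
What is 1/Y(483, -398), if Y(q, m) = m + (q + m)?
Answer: -1/313 ≈ -0.0031949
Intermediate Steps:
Y(q, m) = q + 2*m (Y(q, m) = m + (m + q) = q + 2*m)
1/Y(483, -398) = 1/(483 + 2*(-398)) = 1/(483 - 796) = 1/(-313) = -1/313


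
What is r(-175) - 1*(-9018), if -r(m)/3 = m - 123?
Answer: 9912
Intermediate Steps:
r(m) = 369 - 3*m (r(m) = -3*(m - 123) = -3*(-123 + m) = 369 - 3*m)
r(-175) - 1*(-9018) = (369 - 3*(-175)) - 1*(-9018) = (369 + 525) + 9018 = 894 + 9018 = 9912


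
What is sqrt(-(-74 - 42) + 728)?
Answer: 2*sqrt(211) ≈ 29.052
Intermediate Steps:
sqrt(-(-74 - 42) + 728) = sqrt(-1*(-116) + 728) = sqrt(116 + 728) = sqrt(844) = 2*sqrt(211)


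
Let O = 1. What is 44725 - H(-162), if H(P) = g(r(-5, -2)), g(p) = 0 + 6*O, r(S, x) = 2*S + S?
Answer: 44719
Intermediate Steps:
r(S, x) = 3*S
g(p) = 6 (g(p) = 0 + 6*1 = 0 + 6 = 6)
H(P) = 6
44725 - H(-162) = 44725 - 1*6 = 44725 - 6 = 44719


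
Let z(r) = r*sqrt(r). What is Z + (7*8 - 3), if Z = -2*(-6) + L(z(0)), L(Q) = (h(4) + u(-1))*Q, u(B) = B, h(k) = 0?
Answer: 65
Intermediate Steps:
z(r) = r**(3/2)
L(Q) = -Q (L(Q) = (0 - 1)*Q = -Q)
Z = 12 (Z = -2*(-6) - 0**(3/2) = 12 - 1*0 = 12 + 0 = 12)
Z + (7*8 - 3) = 12 + (7*8 - 3) = 12 + (56 - 3) = 12 + 53 = 65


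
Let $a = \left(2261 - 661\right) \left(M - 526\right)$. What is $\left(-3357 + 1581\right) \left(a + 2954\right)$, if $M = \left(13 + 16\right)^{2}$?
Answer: $-900350304$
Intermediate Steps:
$M = 841$ ($M = 29^{2} = 841$)
$a = 504000$ ($a = \left(2261 - 661\right) \left(841 - 526\right) = 1600 \cdot 315 = 504000$)
$\left(-3357 + 1581\right) \left(a + 2954\right) = \left(-3357 + 1581\right) \left(504000 + 2954\right) = \left(-1776\right) 506954 = -900350304$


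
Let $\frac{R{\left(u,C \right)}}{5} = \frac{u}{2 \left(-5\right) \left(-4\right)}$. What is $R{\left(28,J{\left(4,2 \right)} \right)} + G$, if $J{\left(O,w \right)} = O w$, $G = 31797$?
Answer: $\frac{63601}{2} \approx 31801.0$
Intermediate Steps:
$R{\left(u,C \right)} = \frac{u}{8}$ ($R{\left(u,C \right)} = 5 \frac{u}{2 \left(-5\right) \left(-4\right)} = 5 \frac{u}{\left(-10\right) \left(-4\right)} = 5 \frac{u}{40} = \frac{u}{8}$)
$R{\left(28,J{\left(4,2 \right)} \right)} + G = \frac{1}{8} \cdot 28 + 31797 = \frac{7}{2} + 31797 = \frac{63601}{2}$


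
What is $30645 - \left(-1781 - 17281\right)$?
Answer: $49707$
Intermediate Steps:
$30645 - \left(-1781 - 17281\right) = 30645 + \left(1781 - -17281\right) = 30645 + \left(1781 + 17281\right) = 30645 + 19062 = 49707$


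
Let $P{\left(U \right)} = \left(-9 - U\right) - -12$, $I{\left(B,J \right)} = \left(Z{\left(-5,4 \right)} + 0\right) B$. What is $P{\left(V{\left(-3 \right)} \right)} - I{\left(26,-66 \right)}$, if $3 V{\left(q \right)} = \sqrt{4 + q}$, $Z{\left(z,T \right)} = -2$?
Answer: $\frac{164}{3} \approx 54.667$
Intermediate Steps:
$V{\left(q \right)} = \frac{\sqrt{4 + q}}{3}$
$I{\left(B,J \right)} = - 2 B$ ($I{\left(B,J \right)} = \left(-2 + 0\right) B = - 2 B$)
$P{\left(U \right)} = 3 - U$ ($P{\left(U \right)} = \left(-9 - U\right) + 12 = 3 - U$)
$P{\left(V{\left(-3 \right)} \right)} - I{\left(26,-66 \right)} = \left(3 - \frac{\sqrt{4 - 3}}{3}\right) - \left(-2\right) 26 = \left(3 - \frac{\sqrt{1}}{3}\right) - -52 = \left(3 - \frac{1}{3} \cdot 1\right) + 52 = \left(3 - \frac{1}{3}\right) + 52 = \frac{8}{3} + 52 = \frac{164}{3}$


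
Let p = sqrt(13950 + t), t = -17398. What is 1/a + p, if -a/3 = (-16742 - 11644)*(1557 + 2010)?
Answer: 1/303758586 + 2*I*sqrt(862) ≈ 3.2921e-9 + 58.72*I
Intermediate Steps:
a = 303758586 (a = -3*(-16742 - 11644)*(1557 + 2010) = -(-85158)*3567 = -3*(-101252862) = 303758586)
p = 2*I*sqrt(862) (p = sqrt(13950 - 17398) = sqrt(-3448) = 2*I*sqrt(862) ≈ 58.72*I)
1/a + p = 1/303758586 + 2*I*sqrt(862)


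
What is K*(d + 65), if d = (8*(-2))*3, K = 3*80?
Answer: 4080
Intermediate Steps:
K = 240
d = -48 (d = -16*3 = -48)
K*(d + 65) = 240*(-48 + 65) = 240*17 = 4080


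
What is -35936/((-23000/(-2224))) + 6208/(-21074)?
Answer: -105275745696/30293875 ≈ -3475.1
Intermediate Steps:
-35936/((-23000/(-2224))) + 6208/(-21074) = -35936/((-23000*(-1/2224))) + 6208*(-1/21074) = -35936/2875/278 - 3104/10537 = -35936*278/2875 - 3104/10537 = -9990208/2875 - 3104/10537 = -105275745696/30293875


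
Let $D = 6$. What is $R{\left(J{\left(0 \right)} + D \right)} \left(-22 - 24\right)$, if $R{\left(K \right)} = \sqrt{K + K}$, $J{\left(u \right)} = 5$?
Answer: $- 46 \sqrt{22} \approx -215.76$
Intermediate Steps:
$R{\left(K \right)} = \sqrt{2} \sqrt{K}$ ($R{\left(K \right)} = \sqrt{2 K} = \sqrt{2} \sqrt{K}$)
$R{\left(J{\left(0 \right)} + D \right)} \left(-22 - 24\right) = \sqrt{2} \sqrt{5 + 6} \left(-22 - 24\right) = \sqrt{2} \sqrt{11} \left(-22 - 24\right) = \sqrt{22} \left(-46\right) = - 46 \sqrt{22}$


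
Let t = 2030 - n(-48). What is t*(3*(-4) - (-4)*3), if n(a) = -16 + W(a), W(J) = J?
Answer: 0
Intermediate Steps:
n(a) = -16 + a
t = 2094 (t = 2030 - (-16 - 48) = 2030 - 1*(-64) = 2030 + 64 = 2094)
t*(3*(-4) - (-4)*3) = 2094*(3*(-4) - (-4)*3) = 2094*(-12 - 4*(-3)) = 2094*(-12 + 12) = 2094*0 = 0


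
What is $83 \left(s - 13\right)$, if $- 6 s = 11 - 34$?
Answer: $- \frac{4565}{6} \approx -760.83$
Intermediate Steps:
$s = \frac{23}{6}$ ($s = - \frac{11 - 34}{6} = \left(- \frac{1}{6}\right) \left(-23\right) = \frac{23}{6} \approx 3.8333$)
$83 \left(s - 13\right) = 83 \left(\frac{23}{6} - 13\right) = 83 \left(- \frac{55}{6}\right) = - \frac{4565}{6}$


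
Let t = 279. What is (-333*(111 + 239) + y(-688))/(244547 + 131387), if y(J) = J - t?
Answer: -117517/375934 ≈ -0.31260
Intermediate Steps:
y(J) = -279 + J (y(J) = J - 1*279 = J - 279 = -279 + J)
(-333*(111 + 239) + y(-688))/(244547 + 131387) = (-333*(111 + 239) + (-279 - 688))/(244547 + 131387) = (-333*350 - 967)/375934 = (-116550 - 967)*(1/375934) = -117517*1/375934 = -117517/375934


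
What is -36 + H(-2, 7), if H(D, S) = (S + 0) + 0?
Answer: -29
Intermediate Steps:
H(D, S) = S (H(D, S) = S + 0 = S)
-36 + H(-2, 7) = -36 + 7 = -29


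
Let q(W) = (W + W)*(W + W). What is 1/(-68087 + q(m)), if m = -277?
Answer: 1/238829 ≈ 4.1871e-6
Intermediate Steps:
q(W) = 4*W² (q(W) = (2*W)*(2*W) = 4*W²)
1/(-68087 + q(m)) = 1/(-68087 + 4*(-277)²) = 1/(-68087 + 4*76729) = 1/(-68087 + 306916) = 1/238829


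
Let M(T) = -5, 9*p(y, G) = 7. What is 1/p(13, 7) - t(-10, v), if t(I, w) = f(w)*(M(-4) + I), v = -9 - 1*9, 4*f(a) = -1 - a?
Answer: 1821/28 ≈ 65.036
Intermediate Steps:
p(y, G) = 7/9 (p(y, G) = (⅑)*7 = 7/9)
f(a) = -¼ - a/4 (f(a) = (-1 - a)/4 = -¼ - a/4)
v = -18 (v = -9 - 9 = -18)
t(I, w) = (-5 + I)*(-¼ - w/4) (t(I, w) = (-¼ - w/4)*(-5 + I) = (-5 + I)*(-¼ - w/4))
1/p(13, 7) - t(-10, v) = 1/(7/9) - (-1)*(1 - 18)*(-5 - 10)/4 = 9/7 - (-1)*(-17)*(-15)/4 = 9/7 - 1*(-255/4) = 9/7 + 255/4 = 1821/28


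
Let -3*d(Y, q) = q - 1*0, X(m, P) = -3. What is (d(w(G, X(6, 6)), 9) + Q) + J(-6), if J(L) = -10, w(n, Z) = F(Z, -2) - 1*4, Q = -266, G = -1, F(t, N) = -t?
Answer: -279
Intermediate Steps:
w(n, Z) = -4 - Z (w(n, Z) = -Z - 1*4 = -Z - 4 = -4 - Z)
d(Y, q) = -q/3 (d(Y, q) = -(q - 1*0)/3 = -(q + 0)/3 = -q/3)
(d(w(G, X(6, 6)), 9) + Q) + J(-6) = (-1/3*9 - 266) - 10 = (-3 - 266) - 10 = -269 - 10 = -279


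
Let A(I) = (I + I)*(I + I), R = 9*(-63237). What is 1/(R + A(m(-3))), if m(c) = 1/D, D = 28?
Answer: -196/111550067 ≈ -1.7571e-6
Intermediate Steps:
m(c) = 1/28
R = -569133
A(I) = 4*I**2 (A(I) = (2*I)*(2*I) = 4*I**2)
1/(R + A(m(-3))) = 1/(-569133 + 4*(1/28)**2) = 1/(-569133 + 4*(1/784)) = 1/(-569133 + 1/196) = 1/(-111550067/196) = -196/111550067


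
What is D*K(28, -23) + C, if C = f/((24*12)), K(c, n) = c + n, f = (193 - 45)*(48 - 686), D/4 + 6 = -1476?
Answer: -1078843/36 ≈ -29968.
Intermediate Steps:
D = -5928 (D = -24 + 4*(-1476) = -24 - 5904 = -5928)
f = -94424 (f = 148*(-638) = -94424)
C = -11803/36 (C = -94424/(24*12) = -94424/288 = -94424*1/288 = -11803/36 ≈ -327.86)
D*K(28, -23) + C = -5928*(28 - 23) - 11803/36 = -5928*5 - 11803/36 = -29640 - 11803/36 = -1078843/36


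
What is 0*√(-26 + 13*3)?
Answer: 0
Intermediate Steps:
0*√(-26 + 13*3) = 0*√(-26 + 39) = 0*√13 = 0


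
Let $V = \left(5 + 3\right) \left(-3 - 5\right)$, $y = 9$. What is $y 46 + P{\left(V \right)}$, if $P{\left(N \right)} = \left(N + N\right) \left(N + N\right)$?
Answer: $16798$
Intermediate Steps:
$V = -64$ ($V = 8 \left(-8\right) = -64$)
$P{\left(N \right)} = 4 N^{2}$ ($P{\left(N \right)} = 2 N 2 N = 4 N^{2}$)
$y 46 + P{\left(V \right)} = 9 \cdot 46 + 4 \left(-64\right)^{2} = 414 + 4 \cdot 4096 = 414 + 16384 = 16798$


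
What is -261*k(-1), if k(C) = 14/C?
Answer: 3654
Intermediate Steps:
-261*k(-1) = -3654/(-1) = -3654*(-1) = -261*(-14) = 3654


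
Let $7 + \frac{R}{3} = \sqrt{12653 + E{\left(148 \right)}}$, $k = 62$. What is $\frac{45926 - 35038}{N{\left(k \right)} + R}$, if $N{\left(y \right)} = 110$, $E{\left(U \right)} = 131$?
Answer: $- \frac{969032}{107135} + \frac{130656 \sqrt{799}}{107135} \approx 25.427$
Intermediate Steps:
$R = -21 + 12 \sqrt{799}$ ($R = -21 + 3 \sqrt{12653 + 131} = -21 + 3 \sqrt{12784} = -21 + 3 \cdot 4 \sqrt{799} = -21 + 12 \sqrt{799} \approx 318.2$)
$\frac{45926 - 35038}{N{\left(k \right)} + R} = \frac{45926 - 35038}{110 - \left(21 - 12 \sqrt{799}\right)} = \frac{10888}{89 + 12 \sqrt{799}}$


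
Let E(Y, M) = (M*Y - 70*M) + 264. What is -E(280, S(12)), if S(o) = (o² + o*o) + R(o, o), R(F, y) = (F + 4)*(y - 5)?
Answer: -84264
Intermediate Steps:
R(F, y) = (-5 + y)*(4 + F) (R(F, y) = (4 + F)*(-5 + y) = (-5 + y)*(4 + F))
S(o) = -20 - o + 3*o² (S(o) = (o² + o*o) + (-20 - 5*o + 4*o + o*o) = (o² + o²) + (-20 - 5*o + 4*o + o²) = 2*o² + (-20 + o² - o) = -20 - o + 3*o²)
E(Y, M) = 264 - 70*M + M*Y (E(Y, M) = (-70*M + M*Y) + 264 = 264 - 70*M + M*Y)
-E(280, S(12)) = -(264 - 70*(-20 - 1*12 + 3*12²) + (-20 - 1*12 + 3*12²)*280) = -(264 - 70*(-20 - 12 + 3*144) + (-20 - 12 + 3*144)*280) = -(264 - 70*(-20 - 12 + 432) + (-20 - 12 + 432)*280) = -(264 - 70*400 + 400*280) = -(264 - 28000 + 112000) = -1*84264 = -84264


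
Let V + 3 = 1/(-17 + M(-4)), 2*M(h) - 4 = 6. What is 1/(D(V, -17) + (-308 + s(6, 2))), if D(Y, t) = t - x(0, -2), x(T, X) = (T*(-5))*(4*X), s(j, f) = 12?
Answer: -1/313 ≈ -0.0031949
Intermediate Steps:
M(h) = 5 (M(h) = 2 + (½)*6 = 2 + 3 = 5)
x(T, X) = -20*T*X (x(T, X) = (-5*T)*(4*X) = -20*T*X)
V = -37/12 (V = -3 + 1/(-17 + 5) = -3 + 1/(-12) = -3 - 1/12 = -37/12 ≈ -3.0833)
D(Y, t) = t (D(Y, t) = t - (-20)*0*(-2) = t - 1*0 = t + 0 = t)
1/(D(V, -17) + (-308 + s(6, 2))) = 1/(-17 + (-308 + 12)) = 1/(-17 - 296) = 1/(-313) = -1/313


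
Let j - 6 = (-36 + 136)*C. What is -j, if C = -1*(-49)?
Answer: -4906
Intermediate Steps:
C = 49
j = 4906 (j = 6 + (-36 + 136)*49 = 6 + 100*49 = 6 + 4900 = 4906)
-j = -1*4906 = -4906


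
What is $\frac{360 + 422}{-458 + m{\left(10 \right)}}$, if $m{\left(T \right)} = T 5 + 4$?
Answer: $- \frac{391}{202} \approx -1.9356$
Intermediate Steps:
$m{\left(T \right)} = 4 + 5 T$ ($m{\left(T \right)} = 5 T + 4 = 4 + 5 T$)
$\frac{360 + 422}{-458 + m{\left(10 \right)}} = \frac{360 + 422}{-458 + \left(4 + 5 \cdot 10\right)} = \frac{782}{-458 + \left(4 + 50\right)} = \frac{782}{-458 + 54} = \frac{782}{-404} = 782 \left(- \frac{1}{404}\right) = - \frac{391}{202}$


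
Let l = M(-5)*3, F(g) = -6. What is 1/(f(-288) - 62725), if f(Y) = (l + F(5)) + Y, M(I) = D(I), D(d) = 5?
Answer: -1/63004 ≈ -1.5872e-5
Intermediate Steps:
M(I) = 5
l = 15 (l = 5*3 = 15)
f(Y) = 9 + Y (f(Y) = (15 - 6) + Y = 9 + Y)
1/(f(-288) - 62725) = 1/((9 - 288) - 62725) = 1/(-279 - 62725) = 1/(-63004) = -1/63004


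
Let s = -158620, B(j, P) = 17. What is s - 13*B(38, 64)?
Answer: -158841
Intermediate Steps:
s - 13*B(38, 64) = -158620 - 13*17 = -158620 - 221 = -158841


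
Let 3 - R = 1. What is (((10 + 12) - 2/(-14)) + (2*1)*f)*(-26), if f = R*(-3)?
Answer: -1846/7 ≈ -263.71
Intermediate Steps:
R = 2 (R = 3 - 1*1 = 3 - 1 = 2)
f = -6 (f = 2*(-3) = -6)
(((10 + 12) - 2/(-14)) + (2*1)*f)*(-26) = (((10 + 12) - 2/(-14)) + (2*1)*(-6))*(-26) = ((22 - 2*(-1/14)) + 2*(-6))*(-26) = ((22 + ⅐) - 12)*(-26) = (155/7 - 12)*(-26) = (71/7)*(-26) = -1846/7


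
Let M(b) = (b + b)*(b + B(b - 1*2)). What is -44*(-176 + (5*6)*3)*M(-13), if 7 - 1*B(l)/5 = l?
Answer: -9543248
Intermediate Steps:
B(l) = 35 - 5*l
M(b) = 2*b*(45 - 4*b) (M(b) = (b + b)*(b + (35 - 5*(b - 1*2))) = (2*b)*(b + (35 - 5*(b - 2))) = (2*b)*(b + (35 - 5*(-2 + b))) = (2*b)*(b + (35 + (10 - 5*b))) = (2*b)*(b + (45 - 5*b)) = (2*b)*(45 - 4*b) = 2*b*(45 - 4*b))
-44*(-176 + (5*6)*3)*M(-13) = -44*(-176 + (5*6)*3)*2*(-13)*(45 - 4*(-13)) = -44*(-176 + 30*3)*2*(-13)*(45 + 52) = -44*(-176 + 90)*2*(-13)*97 = -(-3784)*(-2522) = -44*216892 = -9543248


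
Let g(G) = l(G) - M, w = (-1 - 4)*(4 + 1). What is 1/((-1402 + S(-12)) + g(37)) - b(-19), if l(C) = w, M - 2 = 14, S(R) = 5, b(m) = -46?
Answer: 66147/1438 ≈ 45.999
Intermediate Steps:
w = -25 (w = -5*5 = -25)
M = 16 (M = 2 + 14 = 16)
l(C) = -25
g(G) = -41 (g(G) = -25 - 1*16 = -25 - 16 = -41)
1/((-1402 + S(-12)) + g(37)) - b(-19) = 1/((-1402 + 5) - 41) - 1*(-46) = 1/(-1397 - 41) + 46 = 1/(-1438) + 46 = -1/1438 + 46 = 66147/1438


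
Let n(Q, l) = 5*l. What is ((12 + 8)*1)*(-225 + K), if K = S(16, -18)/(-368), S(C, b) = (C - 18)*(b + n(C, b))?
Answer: -103770/23 ≈ -4511.7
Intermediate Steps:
S(C, b) = 6*b*(-18 + C) (S(C, b) = (C - 18)*(b + 5*b) = (-18 + C)*(6*b) = 6*b*(-18 + C))
K = -27/46 (K = (6*(-18)*(-18 + 16))/(-368) = (6*(-18)*(-2))*(-1/368) = 216*(-1/368) = -27/46 ≈ -0.58696)
((12 + 8)*1)*(-225 + K) = ((12 + 8)*1)*(-225 - 27/46) = (20*1)*(-10377/46) = 20*(-10377/46) = -103770/23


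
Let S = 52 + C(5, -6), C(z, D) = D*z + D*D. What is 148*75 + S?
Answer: 11158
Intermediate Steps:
C(z, D) = D² + D*z (C(z, D) = D*z + D² = D² + D*z)
S = 58 (S = 52 - 6*(-6 + 5) = 52 - 6*(-1) = 52 + 6 = 58)
148*75 + S = 148*75 + 58 = 11100 + 58 = 11158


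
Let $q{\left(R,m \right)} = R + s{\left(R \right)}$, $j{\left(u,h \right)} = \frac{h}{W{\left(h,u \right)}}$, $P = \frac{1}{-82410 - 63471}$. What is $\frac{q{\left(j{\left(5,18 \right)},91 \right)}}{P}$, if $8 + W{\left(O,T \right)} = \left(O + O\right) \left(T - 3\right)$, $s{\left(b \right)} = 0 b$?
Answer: $- \frac{1312929}{32} \approx -41029.0$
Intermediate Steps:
$s{\left(b \right)} = 0$
$W{\left(O,T \right)} = -8 + 2 O \left(-3 + T\right)$ ($W{\left(O,T \right)} = -8 + \left(O + O\right) \left(T - 3\right) = -8 + 2 O \left(-3 + T\right)$)
$P = - \frac{1}{145881}$ ($P = \frac{1}{-145881} = - \frac{1}{145881} \approx -6.8549 \cdot 10^{-6}$)
$j{\left(u,h \right)} = \frac{h}{-8 - 6 h + 2 h u}$
$q{\left(R,m \right)} = R$ ($q{\left(R,m \right)} = R + 0 = R$)
$\frac{q{\left(j{\left(5,18 \right)},91 \right)}}{P} = \frac{\frac{1}{2} \cdot 18 \frac{1}{-4 - 54 + 18 \cdot 5}}{- \frac{1}{145881}} = \frac{1}{2} \cdot 18 \frac{1}{-4 - 54 + 90} \left(-145881\right) = \frac{1}{2} \cdot 18 \cdot \frac{1}{32} \left(-145881\right) = \frac{9}{32} \left(-145881\right) = - \frac{1312929}{32}$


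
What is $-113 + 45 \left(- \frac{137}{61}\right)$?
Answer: $- \frac{13058}{61} \approx -214.07$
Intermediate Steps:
$-113 + 45 \left(- \frac{137}{61}\right) = -113 - \frac{6165}{61} = - \frac{13058}{61}$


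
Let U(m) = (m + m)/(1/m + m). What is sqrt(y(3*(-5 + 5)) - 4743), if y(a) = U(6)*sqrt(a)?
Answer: 3*I*sqrt(527) ≈ 68.869*I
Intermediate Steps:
U(m) = 2*m/(m + 1/m) (U(m) = (2*m)/(m + 1/m) = 2*m/(m + 1/m))
y(a) = 72*sqrt(a)/37 (y(a) = (2*6**2/(1 + 6**2))*sqrt(a) = (2*36/(1 + 36))*sqrt(a) = (2*36/37)*sqrt(a) = (2*36*(1/37))*sqrt(a) = 72*sqrt(a)/37)
sqrt(y(3*(-5 + 5)) - 4743) = sqrt(72*sqrt(3*(-5 + 5))/37 - 4743) = sqrt(72*sqrt(3*0)/37 - 4743) = sqrt(72*sqrt(0)/37 - 4743) = sqrt((72/37)*0 - 4743) = sqrt(0 - 4743) = sqrt(-4743) = 3*I*sqrt(527)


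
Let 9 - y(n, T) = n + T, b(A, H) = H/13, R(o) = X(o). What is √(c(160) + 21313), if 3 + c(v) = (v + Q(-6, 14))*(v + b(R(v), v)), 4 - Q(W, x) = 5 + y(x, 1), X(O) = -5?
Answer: √8406190/13 ≈ 223.03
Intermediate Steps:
R(o) = -5
b(A, H) = H/13 (b(A, H) = H*(1/13) = H/13)
y(n, T) = 9 - T - n (y(n, T) = 9 - (n + T) = 9 - (T + n) = 9 + (-T - n) = 9 - T - n)
Q(W, x) = -9 + x (Q(W, x) = 4 - (5 + (9 - 1*1 - x)) = 4 - (5 + (9 - 1 - x)) = 4 - (5 + (8 - x)) = 4 - (13 - x) = 4 + (-13 + x) = -9 + x)
c(v) = -3 + 14*v*(5 + v)/13 (c(v) = -3 + (v + (-9 + 14))*(v + v/13) = -3 + (v + 5)*(14*v/13) = -3 + (5 + v)*(14*v/13) = -3 + 14*v*(5 + v)/13)
√(c(160) + 21313) = √((-3 + (14/13)*160² + (70/13)*160) + 21313) = √((-3 + (14/13)*25600 + 11200/13) + 21313) = √((-3 + 358400/13 + 11200/13) + 21313) = √(369561/13 + 21313) = √(646630/13) = √8406190/13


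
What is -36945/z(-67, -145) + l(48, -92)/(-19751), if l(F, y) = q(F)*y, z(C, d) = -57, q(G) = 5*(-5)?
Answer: 243189865/375269 ≈ 648.04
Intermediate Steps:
q(G) = -25
l(F, y) = -25*y
-36945/z(-67, -145) + l(48, -92)/(-19751) = -36945/(-57) - 25*(-92)/(-19751) = -36945*(-1/57) + 2300*(-1/19751) = 12315/19 - 2300/19751 = 243189865/375269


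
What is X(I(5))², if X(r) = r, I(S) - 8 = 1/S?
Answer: 1681/25 ≈ 67.240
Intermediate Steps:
I(S) = 8 + 1/S
X(I(5))² = (8 + 1/5)² = (8 + ⅕)² = (41/5)² = 1681/25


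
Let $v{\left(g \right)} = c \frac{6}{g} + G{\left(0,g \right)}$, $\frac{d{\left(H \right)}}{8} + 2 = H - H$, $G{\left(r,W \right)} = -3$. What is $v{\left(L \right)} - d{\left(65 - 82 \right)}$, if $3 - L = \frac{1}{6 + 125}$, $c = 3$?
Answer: $\frac{3727}{196} \approx 19.015$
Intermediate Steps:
$d{\left(H \right)} = -16$ ($d{\left(H \right)} = -16 + 8 \left(H - H\right) = -16 + 8 \cdot 0 = -16 + 0 = -16$)
$L = \frac{392}{131}$ ($L = 3 - \frac{1}{6 + 125} = 3 - \frac{1}{131} = \frac{392}{131} \approx 2.9924$)
$v{\left(g \right)} = -3 + \frac{18}{g}$ ($v{\left(g \right)} = 3 \frac{6}{g} - 3 = \frac{18}{g} - 3 = -3 + \frac{18}{g}$)
$v{\left(L \right)} - d{\left(65 - 82 \right)} = \left(-3 + \frac{18}{\frac{392}{131}}\right) - -16 = \left(-3 + 18 \cdot \frac{131}{392}\right) + 16 = \left(-3 + \frac{1179}{196}\right) + 16 = \frac{591}{196} + 16 = \frac{3727}{196}$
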